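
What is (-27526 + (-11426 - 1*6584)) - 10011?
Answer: -55547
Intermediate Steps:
(-27526 + (-11426 - 1*6584)) - 10011 = (-27526 + (-11426 - 6584)) - 10011 = (-27526 - 18010) - 10011 = -45536 - 10011 = -55547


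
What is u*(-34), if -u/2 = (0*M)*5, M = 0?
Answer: 0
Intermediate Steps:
u = 0 (u = -2*0*0*5 = -0*5 = -2*0 = 0)
u*(-34) = 0*(-34) = 0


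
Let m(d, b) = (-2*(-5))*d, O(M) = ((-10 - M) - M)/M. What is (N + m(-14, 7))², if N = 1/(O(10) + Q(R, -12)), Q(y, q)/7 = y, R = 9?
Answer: 70543201/3600 ≈ 19595.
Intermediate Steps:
Q(y, q) = 7*y
O(M) = (-10 - 2*M)/M
m(d, b) = 10*d
N = 1/60 (N = 1/((-2 - 10/10) + 7*9) = 1/((-2 - 10*⅒) + 63) = 1/((-2 - 1) + 63) = 1/(-3 + 63) = 1/60 ≈ 0.016667)
(N + m(-14, 7))² = (1/60 + 10*(-14))² = (1/60 - 140)² = (-8399/60)² = 70543201/3600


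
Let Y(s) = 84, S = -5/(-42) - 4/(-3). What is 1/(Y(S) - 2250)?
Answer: -1/2166 ≈ -0.00046168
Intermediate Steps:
S = 61/42 (S = -5*(-1/42) - 4*(-1/3) = 5/42 + 4/3 = 61/42 ≈ 1.4524)
1/(Y(S) - 2250) = 1/(84 - 2250) = 1/(-2166) = -1/2166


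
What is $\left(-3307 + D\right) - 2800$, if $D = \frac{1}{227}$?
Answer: $- \frac{1386288}{227} \approx -6107.0$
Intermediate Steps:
$D = \frac{1}{227} \approx 0.0044053$
$\left(-3307 + D\right) - 2800 = \left(-3307 + \frac{1}{227}\right) - 2800 = - \frac{750688}{227} - 2800 = - \frac{1386288}{227}$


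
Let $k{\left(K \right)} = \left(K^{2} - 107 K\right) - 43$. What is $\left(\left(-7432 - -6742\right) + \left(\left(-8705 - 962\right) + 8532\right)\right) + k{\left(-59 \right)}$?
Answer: $7926$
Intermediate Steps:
$k{\left(K \right)} = -43 + K^{2} - 107 K$
$\left(\left(-7432 - -6742\right) + \left(\left(-8705 - 962\right) + 8532\right)\right) + k{\left(-59 \right)} = \left(\left(-7432 - -6742\right) + \left(\left(-8705 - 962\right) + 8532\right)\right) - \left(-6270 - 3481\right) = \left(\left(-7432 + 6742\right) + \left(-9667 + 8532\right)\right) + \left(-43 + 3481 + 6313\right) = \left(-690 - 1135\right) + 9751 = -1825 + 9751 = 7926$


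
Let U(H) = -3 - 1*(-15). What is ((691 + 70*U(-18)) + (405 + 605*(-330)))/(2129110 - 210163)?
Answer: -197714/1918947 ≈ -0.10303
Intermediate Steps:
U(H) = 12 (U(H) = -3 + 15 = 12)
((691 + 70*U(-18)) + (405 + 605*(-330)))/(2129110 - 210163) = ((691 + 70*12) + (405 + 605*(-330)))/(2129110 - 210163) = ((691 + 840) + (405 - 199650))/1918947 = (1531 - 199245)*(1/1918947) = -197714*1/1918947 = -197714/1918947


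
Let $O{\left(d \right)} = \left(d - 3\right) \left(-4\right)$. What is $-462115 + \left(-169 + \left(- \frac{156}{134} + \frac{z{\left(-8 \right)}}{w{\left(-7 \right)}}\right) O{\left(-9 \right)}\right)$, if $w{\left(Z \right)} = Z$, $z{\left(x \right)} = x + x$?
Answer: $- \frac{216785948}{469} \approx -4.6223 \cdot 10^{5}$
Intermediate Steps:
$z{\left(x \right)} = 2 x$
$O{\left(d \right)} = 12 - 4 d$ ($O{\left(d \right)} = \left(-3 + d\right) \left(-4\right) = 12 - 4 d$)
$-462115 + \left(-169 + \left(- \frac{156}{134} + \frac{z{\left(-8 \right)}}{w{\left(-7 \right)}}\right) O{\left(-9 \right)}\right) = -462115 - \left(169 - \left(- \frac{156}{134} + \frac{2 \left(-8\right)}{-7}\right) \left(12 - -36\right)\right) = -462115 - \left(169 - \left(\left(-156\right) \frac{1}{134} - - \frac{16}{7}\right) \left(12 + 36\right)\right) = -462115 - \left(169 - \left(- \frac{78}{67} + \frac{16}{7}\right) 48\right) = -462115 + \left(-169 + \frac{526}{469} \cdot 48\right) = -462115 + \left(-169 + \frac{25248}{469}\right) = -462115 - \frac{54013}{469} = - \frac{216785948}{469}$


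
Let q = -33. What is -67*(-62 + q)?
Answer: 6365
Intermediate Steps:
-67*(-62 + q) = -67*(-62 - 33) = -67*(-95) = 6365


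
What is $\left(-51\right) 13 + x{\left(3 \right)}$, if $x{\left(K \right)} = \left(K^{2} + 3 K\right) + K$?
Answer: $-642$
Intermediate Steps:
$x{\left(K \right)} = K^{2} + 4 K$
$\left(-51\right) 13 + x{\left(3 \right)} = \left(-51\right) 13 + 3 \left(4 + 3\right) = -663 + 3 \cdot 7 = -663 + 21 = -642$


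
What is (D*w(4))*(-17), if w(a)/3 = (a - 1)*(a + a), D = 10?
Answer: -12240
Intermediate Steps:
w(a) = 6*a*(-1 + a) (w(a) = 3*((a - 1)*(a + a)) = 3*((-1 + a)*(2*a)) = 3*(2*a*(-1 + a)) = 6*a*(-1 + a))
(D*w(4))*(-17) = (10*(6*4*(-1 + 4)))*(-17) = (10*(6*4*3))*(-17) = (10*72)*(-17) = 720*(-17) = -12240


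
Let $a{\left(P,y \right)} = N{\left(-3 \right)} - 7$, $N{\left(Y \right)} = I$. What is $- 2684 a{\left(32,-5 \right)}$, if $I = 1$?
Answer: $16104$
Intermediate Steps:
$N{\left(Y \right)} = 1$
$a{\left(P,y \right)} = -6$ ($a{\left(P,y \right)} = 1 - 7 = -6$)
$- 2684 a{\left(32,-5 \right)} = \left(-2684\right) \left(-6\right) = 16104$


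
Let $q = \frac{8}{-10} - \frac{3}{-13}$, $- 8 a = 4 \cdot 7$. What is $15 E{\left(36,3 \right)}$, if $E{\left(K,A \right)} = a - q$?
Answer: $- \frac{1143}{26} \approx -43.962$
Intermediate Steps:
$a = - \frac{7}{2}$ ($a = - \frac{4 \cdot 7}{8} = \left(- \frac{1}{8}\right) 28 = - \frac{7}{2} \approx -3.5$)
$q = - \frac{37}{65}$ ($q = 8 \left(- \frac{1}{10}\right) - - \frac{3}{13} = - \frac{4}{5} + \frac{3}{13} = - \frac{37}{65} \approx -0.56923$)
$E{\left(K,A \right)} = - \frac{381}{130}$ ($E{\left(K,A \right)} = - \frac{7}{2} - - \frac{37}{65} = - \frac{7}{2} + \frac{37}{65} = - \frac{381}{130}$)
$15 E{\left(36,3 \right)} = 15 \left(- \frac{381}{130}\right) = - \frac{1143}{26}$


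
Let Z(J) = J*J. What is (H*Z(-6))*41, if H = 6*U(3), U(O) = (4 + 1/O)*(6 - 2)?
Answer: 153504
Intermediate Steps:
Z(J) = J²
U(O) = 16 + 4/O (U(O) = (4 + 1/O)*4 = 16 + 4/O)
H = 104 (H = 6*(16 + 4/3) = 6*(52/3) = 104)
(H*Z(-6))*41 = (104*(-6)²)*41 = (104*36)*41 = 3744*41 = 153504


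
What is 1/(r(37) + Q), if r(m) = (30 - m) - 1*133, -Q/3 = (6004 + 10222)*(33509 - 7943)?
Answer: -1/1244501888 ≈ -8.0353e-10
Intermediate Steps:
Q = -1244501748 (Q = -3*(6004 + 10222)*(33509 - 7943) = -48678*25566 = -3*414833916 = -1244501748)
r(m) = -103 - m (r(m) = (30 - m) - 133 = -103 - m)
1/(r(37) + Q) = 1/((-103 - 1*37) - 1244501748) = 1/((-103 - 37) - 1244501748) = 1/(-140 - 1244501748) = 1/(-1244501888) = -1/1244501888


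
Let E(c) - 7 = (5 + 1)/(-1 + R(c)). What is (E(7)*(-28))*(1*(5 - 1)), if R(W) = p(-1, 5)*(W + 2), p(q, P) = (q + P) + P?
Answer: -3962/5 ≈ -792.40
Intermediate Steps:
p(q, P) = q + 2*P (p(q, P) = (P + q) + P = q + 2*P)
R(W) = 18 + 9*W (R(W) = (-1 + 2*5)*(W + 2) = (-1 + 10)*(2 + W) = 9*(2 + W) = 18 + 9*W)
E(c) = 7 + 6/(17 + 9*c) (E(c) = 7 + (5 + 1)/(-1 + (18 + 9*c)) = 7 + 6/(17 + 9*c))
(E(7)*(-28))*(1*(5 - 1)) = (((125 + 63*7)/(17 + 9*7))*(-28))*(1*(5 - 1)) = (((125 + 441)/(17 + 63))*(-28))*(1*4) = ((566/80)*(-28))*4 = (((1/80)*566)*(-28))*4 = ((283/40)*(-28))*4 = -1981/10*4 = -3962/5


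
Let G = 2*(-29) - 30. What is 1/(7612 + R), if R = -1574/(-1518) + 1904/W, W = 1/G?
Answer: -759/121393673 ≈ -6.2524e-6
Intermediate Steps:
G = -88 (G = -58 - 30 = -88)
W = -1/88 (W = 1/(-88) = -1/88 ≈ -0.011364)
R = -127171181/759 (R = -1574/(-1518) + 1904/(-1/88) = -1574*(-1/1518) + 1904*(-88) = 787/759 - 167552 = -127171181/759 ≈ -1.6755e+5)
1/(7612 + R) = 1/(7612 - 127171181/759) = 1/(-121393673/759) = -759/121393673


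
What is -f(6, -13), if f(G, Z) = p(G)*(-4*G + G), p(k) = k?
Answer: 108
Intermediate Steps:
f(G, Z) = -3*G² (f(G, Z) = G*(-4*G + G) = G*(-3*G) = -3*G²)
-f(6, -13) = -(-3)*6² = -(-3)*36 = -1*(-108) = 108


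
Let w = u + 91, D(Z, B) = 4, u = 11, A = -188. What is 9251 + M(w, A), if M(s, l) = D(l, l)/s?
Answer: 471803/51 ≈ 9251.0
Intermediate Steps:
w = 102 (w = 11 + 91 = 102)
M(s, l) = 4/s
9251 + M(w, A) = 9251 + 4/102 = 9251 + 4*(1/102) = 9251 + 2/51 = 471803/51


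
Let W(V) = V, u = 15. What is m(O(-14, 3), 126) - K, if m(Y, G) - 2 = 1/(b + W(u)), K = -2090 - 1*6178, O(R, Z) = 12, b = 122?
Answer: 1132991/137 ≈ 8270.0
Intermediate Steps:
K = -8268 (K = -2090 - 6178 = -8268)
m(Y, G) = 275/137 (m(Y, G) = 2 + 1/(122 + 15) = 2 + 1/137 = 275/137)
m(O(-14, 3), 126) - K = 275/137 - 1*(-8268) = 275/137 + 8268 = 1132991/137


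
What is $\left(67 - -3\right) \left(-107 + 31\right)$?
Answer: $-5320$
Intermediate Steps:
$\left(67 - -3\right) \left(-107 + 31\right) = \left(67 + 3\right) \left(-76\right) = 70 \left(-76\right) = -5320$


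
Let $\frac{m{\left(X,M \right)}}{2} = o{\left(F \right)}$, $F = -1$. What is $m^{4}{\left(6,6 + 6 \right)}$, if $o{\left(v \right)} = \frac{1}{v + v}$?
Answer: $1$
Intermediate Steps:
$o{\left(v \right)} = \frac{1}{2 v}$
$m{\left(X,M \right)} = -1$ ($m{\left(X,M \right)} = 2 \frac{1}{2 \left(-1\right)} = 2 \cdot \frac{1}{2} \left(-1\right) = 2 \left(- \frac{1}{2}\right) = -1$)
$m^{4}{\left(6,6 + 6 \right)} = \left(-1\right)^{4} = 1$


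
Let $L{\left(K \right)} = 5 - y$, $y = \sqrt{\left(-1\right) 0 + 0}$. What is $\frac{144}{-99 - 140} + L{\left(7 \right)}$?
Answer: $\frac{1051}{239} \approx 4.3975$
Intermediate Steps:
$y = 0$ ($y = \sqrt{0 + 0} = \sqrt{0} = 0$)
$L{\left(K \right)} = 5$ ($L{\left(K \right)} = 5 - 0 = 5 + 0 = 5$)
$\frac{144}{-99 - 140} + L{\left(7 \right)} = \frac{144}{-99 - 140} + 5 = \frac{144}{-239} + 5 = 144 \left(- \frac{1}{239}\right) + 5 = - \frac{144}{239} + 5 = \frac{1051}{239}$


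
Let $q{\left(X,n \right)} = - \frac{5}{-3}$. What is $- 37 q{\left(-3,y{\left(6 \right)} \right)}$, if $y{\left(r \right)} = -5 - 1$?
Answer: $- \frac{185}{3} \approx -61.667$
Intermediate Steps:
$y{\left(r \right)} = -6$ ($y{\left(r \right)} = -5 - 1 = -6$)
$q{\left(X,n \right)} = \frac{5}{3}$ ($q{\left(X,n \right)} = \left(-5\right) \left(- \frac{1}{3}\right) = \frac{5}{3}$)
$- 37 q{\left(-3,y{\left(6 \right)} \right)} = \left(-37\right) \frac{5}{3} = - \frac{185}{3}$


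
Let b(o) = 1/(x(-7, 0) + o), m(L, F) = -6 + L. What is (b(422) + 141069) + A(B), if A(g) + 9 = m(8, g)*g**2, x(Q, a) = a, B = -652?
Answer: 418315097/422 ≈ 9.9127e+5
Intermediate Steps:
b(o) = 1/o (b(o) = 1/(0 + o) = 1/o)
A(g) = -9 + 2*g**2 (A(g) = -9 + (-6 + 8)*g**2 = -9 + 2*g**2)
(b(422) + 141069) + A(B) = (1/422 + 141069) + (-9 + 2*(-652)**2) = (1/422 + 141069) + (-9 + 2*425104) = 59531119/422 + (-9 + 850208) = 59531119/422 + 850199 = 418315097/422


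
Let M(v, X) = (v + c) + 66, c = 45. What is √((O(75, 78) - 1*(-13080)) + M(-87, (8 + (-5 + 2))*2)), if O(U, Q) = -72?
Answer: 6*√362 ≈ 114.16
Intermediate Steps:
M(v, X) = 111 + v (M(v, X) = (v + 45) + 66 = (45 + v) + 66 = 111 + v)
√((O(75, 78) - 1*(-13080)) + M(-87, (8 + (-5 + 2))*2)) = √((-72 - 1*(-13080)) + (111 - 87)) = √((-72 + 13080) + 24) = √(13008 + 24) = √13032 = 6*√362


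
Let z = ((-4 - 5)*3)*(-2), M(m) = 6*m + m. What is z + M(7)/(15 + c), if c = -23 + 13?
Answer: 319/5 ≈ 63.800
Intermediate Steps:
c = -10
M(m) = 7*m
z = 54 (z = -9*3*(-2) = -27*(-2) = 54)
z + M(7)/(15 + c) = 54 + (7*7)/(15 - 10) = 54 + 49/5 = 319/5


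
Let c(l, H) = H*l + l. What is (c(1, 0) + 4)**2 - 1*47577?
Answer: -47552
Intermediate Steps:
c(l, H) = l + H*l
(c(1, 0) + 4)**2 - 1*47577 = (1*(1 + 0) + 4)**2 - 1*47577 = (1*1 + 4)**2 - 47577 = (1 + 4)**2 - 47577 = 5**2 - 47577 = 25 - 47577 = -47552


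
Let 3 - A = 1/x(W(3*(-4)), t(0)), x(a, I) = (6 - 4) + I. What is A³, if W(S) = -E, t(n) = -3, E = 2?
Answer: 64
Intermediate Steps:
W(S) = -2 (W(S) = -1*2 = -2)
x(a, I) = 2 + I
A = 4 (A = 3 - 1/(2 - 3) = 3 - 1/(-1) = 3 - 1*(-1) = 3 + 1 = 4)
A³ = 4³ = 64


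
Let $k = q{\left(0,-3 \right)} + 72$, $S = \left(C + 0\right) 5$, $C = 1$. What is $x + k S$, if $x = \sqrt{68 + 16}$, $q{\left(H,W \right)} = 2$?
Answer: $370 + 2 \sqrt{21} \approx 379.17$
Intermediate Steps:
$S = 5$ ($S = \left(1 + 0\right) 5 = 1 \cdot 5 = 5$)
$x = 2 \sqrt{21}$ ($x = \sqrt{84} = 2 \sqrt{21} \approx 9.1651$)
$k = 74$ ($k = 2 + 72 = 74$)
$x + k S = 2 \sqrt{21} + 74 \cdot 5 = 2 \sqrt{21} + 370 = 370 + 2 \sqrt{21}$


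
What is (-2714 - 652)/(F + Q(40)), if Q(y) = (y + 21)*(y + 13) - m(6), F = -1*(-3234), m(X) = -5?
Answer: -1683/3236 ≈ -0.52009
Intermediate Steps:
F = 3234
Q(y) = 5 + (13 + y)*(21 + y) (Q(y) = (y + 21)*(y + 13) - 1*(-5) = (21 + y)*(13 + y) + 5 = (13 + y)*(21 + y) + 5 = 5 + (13 + y)*(21 + y))
(-2714 - 652)/(F + Q(40)) = (-2714 - 652)/(3234 + (278 + 40² + 34*40)) = -3366/(3234 + (278 + 1600 + 1360)) = -3366/(3234 + 3238) = -3366/6472 = -3366*1/6472 = -1683/3236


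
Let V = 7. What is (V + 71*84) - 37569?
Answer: -31598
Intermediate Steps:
(V + 71*84) - 37569 = (7 + 71*84) - 37569 = (7 + 5964) - 37569 = 5971 - 37569 = -31598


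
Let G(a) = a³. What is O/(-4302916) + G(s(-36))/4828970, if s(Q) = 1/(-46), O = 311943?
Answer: -36655846701944869/505627724496837680 ≈ -0.072496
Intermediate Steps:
s(Q) = -1/46
O/(-4302916) + G(s(-36))/4828970 = 311943/(-4302916) + (-1/46)³/4828970 = 311943*(-1/4302916) - 1/97336*1/4828970 = -311943/4302916 - 1/470032623920 = -36655846701944869/505627724496837680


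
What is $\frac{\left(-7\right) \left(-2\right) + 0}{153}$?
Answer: $\frac{14}{153} \approx 0.091503$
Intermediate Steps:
$\frac{\left(-7\right) \left(-2\right) + 0}{153} = \left(14 + 0\right) \frac{1}{153} = 14 \cdot \frac{1}{153} = \frac{14}{153}$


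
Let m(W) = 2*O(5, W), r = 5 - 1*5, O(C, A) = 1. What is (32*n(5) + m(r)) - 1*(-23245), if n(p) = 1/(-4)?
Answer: 23239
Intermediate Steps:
r = 0 (r = 5 - 5 = 0)
m(W) = 2 (m(W) = 2*1 = 2)
n(p) = -¼
(32*n(5) + m(r)) - 1*(-23245) = (32*(-¼) + 2) - 1*(-23245) = (-8 + 2) + 23245 = -6 + 23245 = 23239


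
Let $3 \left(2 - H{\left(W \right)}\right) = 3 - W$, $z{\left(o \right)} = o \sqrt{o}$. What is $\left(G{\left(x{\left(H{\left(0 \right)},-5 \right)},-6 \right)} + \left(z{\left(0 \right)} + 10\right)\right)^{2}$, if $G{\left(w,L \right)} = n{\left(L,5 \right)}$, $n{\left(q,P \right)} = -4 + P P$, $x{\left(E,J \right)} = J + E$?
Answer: $961$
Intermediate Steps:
$z{\left(o \right)} = o^{\frac{3}{2}}$
$H{\left(W \right)} = 1 + \frac{W}{3}$ ($H{\left(W \right)} = 2 - \frac{3 - W}{3} = 2 + \left(-1 + \frac{W}{3}\right) = 1 + \frac{W}{3}$)
$x{\left(E,J \right)} = E + J$
$n{\left(q,P \right)} = -4 + P^{2}$
$G{\left(w,L \right)} = 21$ ($G{\left(w,L \right)} = -4 + 5^{2} = -4 + 25 = 21$)
$\left(G{\left(x{\left(H{\left(0 \right)},-5 \right)},-6 \right)} + \left(z{\left(0 \right)} + 10\right)\right)^{2} = \left(21 + \left(0^{\frac{3}{2}} + 10\right)\right)^{2} = \left(21 + \left(0 + 10\right)\right)^{2} = \left(21 + 10\right)^{2} = 31^{2} = 961$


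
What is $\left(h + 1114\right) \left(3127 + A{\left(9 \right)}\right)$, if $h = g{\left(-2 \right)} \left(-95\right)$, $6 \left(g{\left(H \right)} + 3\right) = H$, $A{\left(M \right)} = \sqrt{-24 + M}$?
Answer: $\frac{13421084}{3} + \frac{4292 i \sqrt{15}}{3} \approx 4.4737 \cdot 10^{6} + 5540.9 i$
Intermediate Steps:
$g{\left(H \right)} = -3 + \frac{H}{6}$
$h = \frac{950}{3}$ ($h = \left(-3 + \frac{1}{6} \left(-2\right)\right) \left(-95\right) = \left(-3 - \frac{1}{3}\right) \left(-95\right) = \left(- \frac{10}{3}\right) \left(-95\right) = \frac{950}{3} \approx 316.67$)
$\left(h + 1114\right) \left(3127 + A{\left(9 \right)}\right) = \left(\frac{950}{3} + 1114\right) \left(3127 + \sqrt{-24 + 9}\right) = \frac{4292 \left(3127 + \sqrt{-15}\right)}{3} = \frac{4292 \left(3127 + i \sqrt{15}\right)}{3} = \frac{13421084}{3} + \frac{4292 i \sqrt{15}}{3}$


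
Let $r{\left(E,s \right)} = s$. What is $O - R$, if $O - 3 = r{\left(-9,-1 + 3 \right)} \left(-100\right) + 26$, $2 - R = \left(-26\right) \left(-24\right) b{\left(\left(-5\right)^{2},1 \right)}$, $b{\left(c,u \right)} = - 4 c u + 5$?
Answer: $-59453$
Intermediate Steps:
$b{\left(c,u \right)} = 5 - 4 c u$ ($b{\left(c,u \right)} = - 4 c u + 5 = 5 - 4 c u$)
$R = 59282$ ($R = 2 - \left(-26\right) \left(-24\right) \left(5 - 4 \left(-5\right)^{2} \cdot 1\right) = 2 - 624 \left(5 - 100 \cdot 1\right) = 2 - 624 \left(5 - 100\right) = 2 - 624 \left(-95\right) = 2 - -59280 = 2 + 59280 = 59282$)
$O = -171$ ($O = 3 + \left(\left(-1 + 3\right) \left(-100\right) + 26\right) = 3 + \left(2 \left(-100\right) + 26\right) = 3 + \left(-200 + 26\right) = 3 - 174 = -171$)
$O - R = -171 - 59282 = -59453$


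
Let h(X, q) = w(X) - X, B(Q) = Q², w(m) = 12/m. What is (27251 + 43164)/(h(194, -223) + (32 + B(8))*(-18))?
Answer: -6830255/186428 ≈ -36.638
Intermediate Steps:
h(X, q) = -X + 12/X (h(X, q) = 12/X - X = -X + 12/X)
(27251 + 43164)/(h(194, -223) + (32 + B(8))*(-18)) = (27251 + 43164)/((-1*194 + 12/194) + (32 + 8²)*(-18)) = 70415/((-194 + 12*(1/194)) + (32 + 64)*(-18)) = 70415/((-194 + 6/97) + 96*(-18)) = 70415/(-18812/97 - 1728) = 70415/(-186428/97) = 70415*(-97/186428) = -6830255/186428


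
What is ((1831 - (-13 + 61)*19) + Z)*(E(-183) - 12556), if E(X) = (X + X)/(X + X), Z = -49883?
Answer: 614743020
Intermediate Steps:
E(X) = 1 (E(X) = (2*X)/((2*X)) = (2*X)*(1/(2*X)) = 1)
((1831 - (-13 + 61)*19) + Z)*(E(-183) - 12556) = ((1831 - (-13 + 61)*19) - 49883)*(1 - 12556) = ((1831 - 48*19) - 49883)*(-12555) = ((1831 - 1*912) - 49883)*(-12555) = ((1831 - 912) - 49883)*(-12555) = (919 - 49883)*(-12555) = -48964*(-12555) = 614743020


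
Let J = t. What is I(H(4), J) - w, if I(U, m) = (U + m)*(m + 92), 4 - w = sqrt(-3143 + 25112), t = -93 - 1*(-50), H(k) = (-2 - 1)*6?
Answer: -2993 + 3*sqrt(2441) ≈ -2844.8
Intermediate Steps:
H(k) = -18 (H(k) = -3*6 = -18)
t = -43 (t = -93 + 50 = -43)
w = 4 - 3*sqrt(2441) (w = 4 - sqrt(-3143 + 25112) = 4 - sqrt(21969) = 4 - 3*sqrt(2441) ≈ -144.22)
J = -43
I(U, m) = (92 + m)*(U + m) (I(U, m) = (U + m)*(92 + m) = (92 + m)*(U + m))
I(H(4), J) - w = ((-43)**2 + 92*(-18) + 92*(-43) - 18*(-43)) - (4 - 3*sqrt(2441)) = (1849 - 1656 - 3956 + 774) + (-4 + 3*sqrt(2441)) = -2989 + (-4 + 3*sqrt(2441)) = -2993 + 3*sqrt(2441)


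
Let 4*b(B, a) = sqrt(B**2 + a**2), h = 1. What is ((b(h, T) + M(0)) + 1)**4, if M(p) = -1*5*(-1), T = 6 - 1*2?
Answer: (24 + sqrt(17))**4/256 ≈ 2443.5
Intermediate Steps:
T = 4 (T = 6 - 2 = 4)
M(p) = 5 (M(p) = -5*(-1) = 5)
b(B, a) = sqrt(B**2 + a**2)/4
((b(h, T) + M(0)) + 1)**4 = ((sqrt(1**2 + 4**2)/4 + 5) + 1)**4 = ((sqrt(1 + 16)/4 + 5) + 1)**4 = ((sqrt(17)/4 + 5) + 1)**4 = ((5 + sqrt(17)/4) + 1)**4 = (6 + sqrt(17)/4)**4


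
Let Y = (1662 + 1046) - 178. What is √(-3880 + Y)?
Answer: 15*I*√6 ≈ 36.742*I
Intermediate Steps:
Y = 2530 (Y = 2708 - 178 = 2530)
√(-3880 + Y) = √(-3880 + 2530) = √(-1350) = 15*I*√6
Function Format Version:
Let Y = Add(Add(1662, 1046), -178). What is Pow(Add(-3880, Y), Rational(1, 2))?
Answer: Mul(15, I, Pow(6, Rational(1, 2))) ≈ Mul(36.742, I)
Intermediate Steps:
Y = 2530 (Y = Add(2708, -178) = 2530)
Pow(Add(-3880, Y), Rational(1, 2)) = Pow(Add(-3880, 2530), Rational(1, 2)) = Pow(-1350, Rational(1, 2)) = Mul(15, I, Pow(6, Rational(1, 2)))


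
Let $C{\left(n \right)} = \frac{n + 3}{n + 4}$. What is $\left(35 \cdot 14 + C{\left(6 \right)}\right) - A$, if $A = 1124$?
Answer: $- \frac{6331}{10} \approx -633.1$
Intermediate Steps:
$C{\left(n \right)} = \frac{3 + n}{4 + n}$
$\left(35 \cdot 14 + C{\left(6 \right)}\right) - A = \left(35 \cdot 14 + \frac{3 + 6}{4 + 6}\right) - 1124 = \left(490 + \frac{1}{10} \cdot 9\right) - 1124 = \left(490 + \frac{9}{10}\right) - 1124 = \frac{4909}{10} - 1124 = - \frac{6331}{10}$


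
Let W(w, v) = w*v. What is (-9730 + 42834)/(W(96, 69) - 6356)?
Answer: 8276/67 ≈ 123.52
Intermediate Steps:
W(w, v) = v*w
(-9730 + 42834)/(W(96, 69) - 6356) = (-9730 + 42834)/(69*96 - 6356) = 33104/(6624 - 6356) = 33104/268 = 33104*(1/268) = 8276/67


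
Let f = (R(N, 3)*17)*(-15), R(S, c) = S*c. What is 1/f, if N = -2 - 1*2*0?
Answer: 1/1530 ≈ 0.00065359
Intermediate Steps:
N = -2 (N = -2 - 2*0 = -2 + 0 = -2)
f = 1530 (f = (-2*3*17)*(-15) = -6*17*(-15) = -102*(-15) = 1530)
1/f = 1/1530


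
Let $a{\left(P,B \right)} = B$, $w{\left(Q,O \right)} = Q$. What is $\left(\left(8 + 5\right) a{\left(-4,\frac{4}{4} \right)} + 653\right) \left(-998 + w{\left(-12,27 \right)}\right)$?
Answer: $-672660$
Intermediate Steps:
$\left(\left(8 + 5\right) a{\left(-4,\frac{4}{4} \right)} + 653\right) \left(-998 + w{\left(-12,27 \right)}\right) = \left(\left(8 + 5\right) \frac{4}{4} + 653\right) \left(-998 - 12\right) = \left(13 \cdot 4 \cdot \frac{1}{4} + 653\right) \left(-1010\right) = \left(13 \cdot 1 + 653\right) \left(-1010\right) = \left(13 + 653\right) \left(-1010\right) = 666 \left(-1010\right) = -672660$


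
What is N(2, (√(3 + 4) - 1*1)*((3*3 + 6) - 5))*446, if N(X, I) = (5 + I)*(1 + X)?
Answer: -6690 + 13380*√7 ≈ 28710.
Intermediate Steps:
N(X, I) = (1 + X)*(5 + I)
N(2, (√(3 + 4) - 1*1)*((3*3 + 6) - 5))*446 = (5 + (√(3 + 4) - 1*1)*((3*3 + 6) - 5) + 5*2 + ((√(3 + 4) - 1*1)*((3*3 + 6) - 5))*2)*446 = (5 + (√7 - 1)*((9 + 6) - 5) + 10 + ((√7 - 1)*((9 + 6) - 5))*2)*446 = (5 + (-1 + √7)*(15 - 5) + 10 + ((-1 + √7)*(15 - 5))*2)*446 = (5 + (-1 + √7)*10 + 10 + ((-1 + √7)*10)*2)*446 = (5 + (-10 + 10*√7) + 10 + (-10 + 10*√7)*2)*446 = (5 + (-10 + 10*√7) + 10 + (-20 + 20*√7))*446 = (-15 + 30*√7)*446 = -6690 + 13380*√7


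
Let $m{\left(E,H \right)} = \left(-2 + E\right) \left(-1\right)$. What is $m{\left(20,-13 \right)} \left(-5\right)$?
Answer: $90$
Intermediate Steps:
$m{\left(E,H \right)} = 2 - E$
$m{\left(20,-13 \right)} \left(-5\right) = \left(2 - 20\right) \left(-5\right) = \left(-18\right) \left(-5\right) = 90$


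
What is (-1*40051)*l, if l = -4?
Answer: 160204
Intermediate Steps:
(-1*40051)*l = -1*40051*(-4) = -40051*(-4) = 160204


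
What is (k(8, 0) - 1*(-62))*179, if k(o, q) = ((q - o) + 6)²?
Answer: 11814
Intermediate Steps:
k(o, q) = (6 + q - o)²
(k(8, 0) - 1*(-62))*179 = ((6 + 0 - 1*8)² - 1*(-62))*179 = ((6 + 0 - 8)² + 62)*179 = ((-2)² + 62)*179 = (4 + 62)*179 = 66*179 = 11814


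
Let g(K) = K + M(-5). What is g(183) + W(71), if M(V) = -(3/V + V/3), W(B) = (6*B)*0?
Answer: 2779/15 ≈ 185.27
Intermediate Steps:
W(B) = 0
M(V) = -3/V - V/3 (M(V) = -(3/V + V*(1/3)) = -(3/V + V/3) = -3/V - V/3)
g(K) = 34/15 + K (g(K) = K + (-3/(-5) - 1/3*(-5)) = K + (-3*(-1/5) + 5/3) = K + (3/5 + 5/3) = K + 34/15 = 34/15 + K)
g(183) + W(71) = (34/15 + 183) + 0 = 2779/15 + 0 = 2779/15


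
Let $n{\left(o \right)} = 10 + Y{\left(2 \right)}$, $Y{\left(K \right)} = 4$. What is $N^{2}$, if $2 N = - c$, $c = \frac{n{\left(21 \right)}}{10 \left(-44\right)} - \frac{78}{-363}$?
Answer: $\frac{196249}{23425600} \approx 0.0083775$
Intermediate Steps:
$n{\left(o \right)} = 14$ ($n{\left(o \right)} = 10 + 4 = 14$)
$c = \frac{443}{2420}$ ($c = \frac{14}{10 \left(-44\right)} - \frac{78}{-363} = \frac{14}{-440} - - \frac{26}{121} = 14 \left(- \frac{1}{440}\right) + \frac{26}{121} = - \frac{7}{220} + \frac{26}{121} = \frac{443}{2420} \approx 0.18306$)
$N = - \frac{443}{4840}$ ($N = \frac{\left(-1\right) \frac{443}{2420}}{2} = \frac{1}{2} \left(- \frac{443}{2420}\right) = - \frac{443}{4840} \approx -0.091529$)
$N^{2} = \left(- \frac{443}{4840}\right)^{2} = \frac{196249}{23425600}$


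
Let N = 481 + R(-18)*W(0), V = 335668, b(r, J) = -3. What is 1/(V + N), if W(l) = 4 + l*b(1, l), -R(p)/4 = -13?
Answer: 1/336357 ≈ 2.9730e-6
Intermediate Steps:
R(p) = 52 (R(p) = -4*(-13) = 52)
W(l) = 4 - 3*l (W(l) = 4 + l*(-3) = 4 - 3*l)
N = 689 (N = 481 + 52*(4 - 3*0) = 481 + 52*(4 + 0) = 481 + 52*4 = 481 + 208 = 689)
1/(V + N) = 1/(335668 + 689) = 1/336357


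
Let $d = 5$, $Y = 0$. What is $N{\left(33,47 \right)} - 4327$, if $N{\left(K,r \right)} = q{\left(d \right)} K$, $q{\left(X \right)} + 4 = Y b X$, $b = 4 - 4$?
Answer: $-4459$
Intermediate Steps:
$b = 0$ ($b = 4 - 4 = 0$)
$q{\left(X \right)} = -4$ ($q{\left(X \right)} = -4 + 0 \cdot 0 X = -4 + 0 X = -4 + 0 = -4$)
$N{\left(K,r \right)} = - 4 K$
$N{\left(33,47 \right)} - 4327 = \left(-4\right) 33 - 4327 = -132 - 4327 = -4459$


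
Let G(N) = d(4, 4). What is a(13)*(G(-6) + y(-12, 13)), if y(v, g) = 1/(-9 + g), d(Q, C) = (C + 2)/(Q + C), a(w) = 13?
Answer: 13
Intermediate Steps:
d(Q, C) = (2 + C)/(C + Q)
G(N) = ¾ (G(N) = (2 + 4)/(4 + 4) = 6/8 = (⅛)*6 = ¾)
a(13)*(G(-6) + y(-12, 13)) = 13*(¾ + 1/(-9 + 13)) = 13*(¾ + 1/4) = 13*(¾ + ¼) = 13*1 = 13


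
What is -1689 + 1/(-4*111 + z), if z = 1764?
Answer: -2229479/1320 ≈ -1689.0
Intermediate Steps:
-1689 + 1/(-4*111 + z) = -1689 + 1/(-4*111 + 1764) = -1689 + 1/(-444 + 1764) = -1689 + 1/1320 = -2229479/1320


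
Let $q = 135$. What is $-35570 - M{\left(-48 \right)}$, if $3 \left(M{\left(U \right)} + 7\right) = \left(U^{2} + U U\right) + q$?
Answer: $-37144$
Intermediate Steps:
$M{\left(U \right)} = 38 + \frac{2 U^{2}}{3}$ ($M{\left(U \right)} = -7 + \frac{\left(U^{2} + U U\right) + 135}{3} = -7 + \frac{\left(U^{2} + U^{2}\right) + 135}{3} = -7 + \frac{2 U^{2} + 135}{3} = -7 + \frac{135 + 2 U^{2}}{3} = -7 + \left(45 + \frac{2 U^{2}}{3}\right) = 38 + \frac{2 U^{2}}{3}$)
$-35570 - M{\left(-48 \right)} = -35570 - \left(38 + \frac{2 \left(-48\right)^{2}}{3}\right) = -35570 - \left(38 + \frac{2}{3} \cdot 2304\right) = -35570 - \left(38 + 1536\right) = -35570 - 1574 = -37144$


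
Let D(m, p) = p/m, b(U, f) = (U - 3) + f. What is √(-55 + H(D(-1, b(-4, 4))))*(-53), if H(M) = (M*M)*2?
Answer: -53*I*√37 ≈ -322.39*I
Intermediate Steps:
b(U, f) = -3 + U + f (b(U, f) = (-3 + U) + f = -3 + U + f)
H(M) = 2*M² (H(M) = M²*2 = 2*M²)
√(-55 + H(D(-1, b(-4, 4))))*(-53) = √(-55 + 2*((-3 - 4 + 4)/(-1))²)*(-53) = √(-55 + 2*(-3*(-1))²)*(-53) = √(-55 + 2*3²)*(-53) = √(-55 + 2*9)*(-53) = √(-55 + 18)*(-53) = √(-37)*(-53) = (I*√37)*(-53) = -53*I*√37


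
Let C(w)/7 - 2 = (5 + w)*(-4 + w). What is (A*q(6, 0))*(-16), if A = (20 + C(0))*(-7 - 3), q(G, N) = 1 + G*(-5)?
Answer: 491840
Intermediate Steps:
C(w) = 14 + 7*(-4 + w)*(5 + w) (C(w) = 14 + 7*((5 + w)*(-4 + w)) = 14 + 7*((-4 + w)*(5 + w)) = 14 + 7*(-4 + w)*(5 + w))
q(G, N) = 1 - 5*G
A = 1060 (A = (20 + (-126 + 7*0 + 7*0²))*(-7 - 3) = (20 + (-126 + 0 + 7*0))*(-10) = (20 + (-126 + 0 + 0))*(-10) = (20 - 126)*(-10) = -106*(-10) = 1060)
(A*q(6, 0))*(-16) = (1060*(1 - 5*6))*(-16) = (1060*(1 - 30))*(-16) = (1060*(-29))*(-16) = -30740*(-16) = 491840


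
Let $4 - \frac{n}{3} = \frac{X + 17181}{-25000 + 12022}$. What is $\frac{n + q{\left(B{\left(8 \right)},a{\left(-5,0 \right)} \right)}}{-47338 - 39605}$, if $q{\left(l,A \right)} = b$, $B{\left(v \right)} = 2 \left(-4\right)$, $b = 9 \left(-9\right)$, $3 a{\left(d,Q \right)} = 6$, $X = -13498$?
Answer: $\frac{294811}{376115418} \approx 0.00078383$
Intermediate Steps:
$a{\left(d,Q \right)} = 2$ ($a{\left(d,Q \right)} = \frac{1}{3} \cdot 6 = 2$)
$b = -81$
$B{\left(v \right)} = -8$
$n = \frac{55595}{4326}$ ($n = 12 - 3 \frac{-13498 + 17181}{-25000 + 12022} = 12 - 3 \frac{3683}{-12978} = 12 - 3 \cdot 3683 \left(- \frac{1}{12978}\right) = 12 - - \frac{3683}{4326} = 12 + \frac{3683}{4326} = \frac{55595}{4326} \approx 12.851$)
$q{\left(l,A \right)} = -81$
$\frac{n + q{\left(B{\left(8 \right)},a{\left(-5,0 \right)} \right)}}{-47338 - 39605} = \frac{\frac{55595}{4326} - 81}{-47338 - 39605} = - \frac{294811}{4326 \left(-86943\right)} = \left(- \frac{294811}{4326}\right) \left(- \frac{1}{86943}\right) = \frac{294811}{376115418}$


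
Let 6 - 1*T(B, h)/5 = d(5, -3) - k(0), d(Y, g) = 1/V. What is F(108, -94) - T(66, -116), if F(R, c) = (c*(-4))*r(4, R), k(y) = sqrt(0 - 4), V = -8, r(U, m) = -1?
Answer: -3253/8 - 10*I ≈ -406.63 - 10.0*I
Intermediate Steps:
k(y) = 2*I (k(y) = sqrt(-4) = 2*I)
d(Y, g) = -1/8 (d(Y, g) = 1/(-8) = -1/8)
T(B, h) = 245/8 + 10*I (T(B, h) = 30 - 5*(-1/8 - 2*I) = 30 + (5/8 + 10*I) = 245/8 + 10*I)
F(R, c) = 4*c (F(R, c) = (c*(-4))*(-1) = -4*c*(-1) = 4*c)
F(108, -94) - T(66, -116) = 4*(-94) - (245/8 + 10*I) = -376 + (-245/8 - 10*I) = -3253/8 - 10*I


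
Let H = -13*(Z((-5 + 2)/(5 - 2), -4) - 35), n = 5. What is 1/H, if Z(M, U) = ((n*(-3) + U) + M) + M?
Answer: 1/728 ≈ 0.0013736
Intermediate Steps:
Z(M, U) = -15 + U + 2*M (Z(M, U) = ((5*(-3) + U) + M) + M = ((-15 + U) + M) + M = (-15 + M + U) + M = -15 + U + 2*M)
H = 728 (H = -13*((-15 - 4 + 2*((-5 + 2)/(5 - 2))) - 35) = -13*((-15 - 4 + 2*(-3/3)) - 35) = -13*((-15 - 4 + 2*(-3*1/3)) - 35) = -13*((-15 - 4 + 2*(-1)) - 35) = -13*((-15 - 4 - 2) - 35) = -13*(-21 - 35) = -13*(-56) = 728)
1/H = 1/728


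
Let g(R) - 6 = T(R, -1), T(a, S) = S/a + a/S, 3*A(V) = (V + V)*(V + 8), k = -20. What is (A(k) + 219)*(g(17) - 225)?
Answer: -1520927/17 ≈ -89466.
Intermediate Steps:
A(V) = 2*V*(8 + V)/3 (A(V) = ((V + V)*(V + 8))/3 = ((2*V)*(8 + V))/3 = (2*V*(8 + V))/3 = 2*V*(8 + V)/3)
g(R) = 6 - R - 1/R (g(R) = 6 + (-1/R + R/(-1)) = 6 + (-1/R + R*(-1)) = 6 + (-1/R - R) = 6 + (-R - 1/R) = 6 - R - 1/R)
(A(k) + 219)*(g(17) - 225) = ((⅔)*(-20)*(8 - 20) + 219)*((6 - 1*17 - 1/17) - 225) = ((⅔)*(-20)*(-12) + 219)*((6 - 17 - 1*1/17) - 225) = (160 + 219)*((6 - 17 - 1/17) - 225) = 379*(-188/17 - 225) = 379*(-4013/17) = -1520927/17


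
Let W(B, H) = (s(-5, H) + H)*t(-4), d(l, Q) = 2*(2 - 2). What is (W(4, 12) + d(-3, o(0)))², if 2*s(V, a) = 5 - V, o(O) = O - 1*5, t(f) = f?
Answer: 4624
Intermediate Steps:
o(O) = -5 + O (o(O) = O - 5 = -5 + O)
d(l, Q) = 0 (d(l, Q) = 2*0 = 0)
s(V, a) = 5/2 - V/2 (s(V, a) = (5 - V)/2 = 5/2 - V/2)
W(B, H) = -20 - 4*H (W(B, H) = ((5/2 - ½*(-5)) + H)*(-4) = ((5/2 + 5/2) + H)*(-4) = (5 + H)*(-4) = -20 - 4*H)
(W(4, 12) + d(-3, o(0)))² = ((-20 - 4*12) + 0)² = ((-20 - 48) + 0)² = (-68 + 0)² = (-68)² = 4624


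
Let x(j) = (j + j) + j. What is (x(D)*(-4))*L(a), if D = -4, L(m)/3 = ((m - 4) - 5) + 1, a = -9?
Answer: -2448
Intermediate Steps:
L(m) = -24 + 3*m (L(m) = 3*(((m - 4) - 5) + 1) = 3*(((-4 + m) - 5) + 1) = 3*((-9 + m) + 1) = 3*(-8 + m) = -24 + 3*m)
x(j) = 3*j (x(j) = 2*j + j = 3*j)
(x(D)*(-4))*L(a) = ((3*(-4))*(-4))*(-24 + 3*(-9)) = (-12*(-4))*(-24 - 27) = 48*(-51) = -2448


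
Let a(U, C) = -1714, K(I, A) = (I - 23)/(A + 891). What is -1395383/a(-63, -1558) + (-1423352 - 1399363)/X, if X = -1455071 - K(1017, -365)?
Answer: 8921056905004/10932011123 ≈ 816.05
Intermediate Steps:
K(I, A) = (-23 + I)/(891 + A)
X = -382684170/263 (X = -1455071 - (-23 + 1017)/(891 - 365) = -1455071 - 994/526 = -1455071 - 1*497/263 = -1455071 - 497/263 = -382684170/263 ≈ -1.4551e+6)
-1395383/a(-63, -1558) + (-1423352 - 1399363)/X = -1395383/(-1714) + (-1423352 - 1399363)/(-382684170/263) = -1395383*(-1/1714) - 2822715*(-263/382684170) = 1395383/1714 + 49491603/25512278 = 8921056905004/10932011123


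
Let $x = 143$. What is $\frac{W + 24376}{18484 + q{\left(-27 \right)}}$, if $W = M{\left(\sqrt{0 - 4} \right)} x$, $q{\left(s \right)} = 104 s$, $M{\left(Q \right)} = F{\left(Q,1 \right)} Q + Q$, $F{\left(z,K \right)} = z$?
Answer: $\frac{5951}{3919} + \frac{143 i}{7838} \approx 1.5185 + 0.018244 i$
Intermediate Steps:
$M{\left(Q \right)} = Q + Q^{2}$ ($M{\left(Q \right)} = Q Q + Q = Q^{2} + Q = Q + Q^{2}$)
$W = 286 i \left(1 + 2 i\right)$ ($W = \sqrt{0 - 4} \left(1 + \sqrt{0 - 4}\right) 143 = \sqrt{-4} \left(1 + \sqrt{-4}\right) 143 = 2 i \left(1 + 2 i\right) 143 = 286 i \left(1 + 2 i\right) \approx -572.0 + 286.0 i$)
$\frac{W + 24376}{18484 + q{\left(-27 \right)}} = \frac{\left(-572 + 286 i\right) + 24376}{18484 + 104 \left(-27\right)} = \frac{23804 + 286 i}{18484 - 2808} = \frac{23804 + 286 i}{15676} = \left(23804 + 286 i\right) \frac{1}{15676} = \frac{5951}{3919} + \frac{143 i}{7838}$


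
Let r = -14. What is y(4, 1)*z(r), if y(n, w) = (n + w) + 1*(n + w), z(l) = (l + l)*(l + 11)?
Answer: 840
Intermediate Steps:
z(l) = 2*l*(11 + l) (z(l) = (2*l)*(11 + l) = 2*l*(11 + l))
y(n, w) = 2*n + 2*w (y(n, w) = (n + w) + (n + w) = 2*n + 2*w)
y(4, 1)*z(r) = (2*4 + 2*1)*(2*(-14)*(11 - 14)) = (8 + 2)*(2*(-14)*(-3)) = 10*84 = 840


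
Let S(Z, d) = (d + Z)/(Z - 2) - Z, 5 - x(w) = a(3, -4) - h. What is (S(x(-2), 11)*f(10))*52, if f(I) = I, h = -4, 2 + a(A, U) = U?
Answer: -1768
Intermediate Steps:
a(A, U) = -2 + U
x(w) = 7 (x(w) = 5 - ((-2 - 4) - 1*(-4)) = 5 - (-6 + 4) = 5 - 1*(-2) = 5 + 2 = 7)
S(Z, d) = -Z + (Z + d)/(-2 + Z) (S(Z, d) = (Z + d)/(-2 + Z) - Z = -Z + (Z + d)/(-2 + Z))
(S(x(-2), 11)*f(10))*52 = (((11 - 1*7² + 3*7)/(-2 + 7))*10)*52 = (((11 - 1*49 + 21)/5)*10)*52 = (((11 - 49 + 21)/5)*10)*52 = (((⅕)*(-17))*10)*52 = -17/5*10*52 = -34*52 = -1768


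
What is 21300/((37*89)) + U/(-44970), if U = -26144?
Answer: 521976596/74043105 ≈ 7.0496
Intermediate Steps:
21300/((37*89)) + U/(-44970) = 21300/((37*89)) - 26144/(-44970) = 21300/3293 - 26144*(-1/44970) = 21300*(1/3293) + 13072/22485 = 21300/3293 + 13072/22485 = 521976596/74043105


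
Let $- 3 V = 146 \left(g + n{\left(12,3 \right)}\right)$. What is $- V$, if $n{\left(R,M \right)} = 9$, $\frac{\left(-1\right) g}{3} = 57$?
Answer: $-7884$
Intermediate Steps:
$g = -171$ ($g = \left(-3\right) 57 = -171$)
$V = 7884$ ($V = - \frac{146 \left(-171 + 9\right)}{3} = - \frac{146 \left(-162\right)}{3} = \left(- \frac{1}{3}\right) \left(-23652\right) = 7884$)
$- V = \left(-1\right) 7884 = -7884$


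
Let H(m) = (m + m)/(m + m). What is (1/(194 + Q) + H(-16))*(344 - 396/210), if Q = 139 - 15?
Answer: 1909853/5565 ≈ 343.19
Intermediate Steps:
Q = 124
H(m) = 1 (H(m) = (2*m)/((2*m)) = (2*m)*(1/(2*m)) = 1)
(1/(194 + Q) + H(-16))*(344 - 396/210) = (1/(194 + 124) + 1)*(344 - 396/210) = (1/318 + 1)*(344 - 396*1/210) = (1/318 + 1)*(344 - 66/35) = (319/318)*(11974/35) = 1909853/5565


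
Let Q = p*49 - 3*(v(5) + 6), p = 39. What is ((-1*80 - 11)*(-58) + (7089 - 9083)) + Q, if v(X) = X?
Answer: 5162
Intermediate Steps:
Q = 1878 (Q = 39*49 - 3*(5 + 6) = 1911 - 3*11 = 1911 - 33 = 1878)
((-1*80 - 11)*(-58) + (7089 - 9083)) + Q = ((-1*80 - 11)*(-58) + (7089 - 9083)) + 1878 = ((-80 - 11)*(-58) - 1994) + 1878 = (-91*(-58) - 1994) + 1878 = (5278 - 1994) + 1878 = 3284 + 1878 = 5162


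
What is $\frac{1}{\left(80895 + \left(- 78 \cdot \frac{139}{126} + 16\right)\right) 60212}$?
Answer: $\frac{21}{102199272688} \approx 2.0548 \cdot 10^{-10}$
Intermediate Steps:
$\frac{1}{\left(80895 + \left(- 78 \cdot \frac{139}{126} + 16\right)\right) 60212} = \frac{1}{80895 + \left(- 78 \cdot 139 \cdot \frac{1}{126} + 16\right)} \frac{1}{60212} = \frac{1}{80895 + \left(\left(-78\right) \frac{139}{126} + 16\right)} \frac{1}{60212} = \frac{1}{80895 + \left(- \frac{1807}{21} + 16\right)} \frac{1}{60212} = \frac{1}{80895 - \frac{1471}{21}} \cdot \frac{1}{60212} = \frac{1}{\frac{1697324}{21}} \cdot \frac{1}{60212} = \frac{21}{1697324} \cdot \frac{1}{60212} = \frac{21}{102199272688}$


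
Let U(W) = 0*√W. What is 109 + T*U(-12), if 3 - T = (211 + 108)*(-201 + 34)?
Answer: 109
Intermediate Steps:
U(W) = 0
T = 53276 (T = 3 - (211 + 108)*(-201 + 34) = 3 - 319*(-167) = 3 - 1*(-53273) = 3 + 53273 = 53276)
109 + T*U(-12) = 109 + 53276*0 = 109 + 0 = 109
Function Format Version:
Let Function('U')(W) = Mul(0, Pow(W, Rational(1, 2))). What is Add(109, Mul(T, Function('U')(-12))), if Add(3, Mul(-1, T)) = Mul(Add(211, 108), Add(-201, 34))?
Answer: 109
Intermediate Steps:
Function('U')(W) = 0
T = 53276 (T = Add(3, Mul(-1, Mul(Add(211, 108), Add(-201, 34)))) = Add(3, Mul(-1, Mul(319, -167))) = Add(3, Mul(-1, -53273)) = Add(3, 53273) = 53276)
Add(109, Mul(T, Function('U')(-12))) = Add(109, Mul(53276, 0)) = Add(109, 0) = 109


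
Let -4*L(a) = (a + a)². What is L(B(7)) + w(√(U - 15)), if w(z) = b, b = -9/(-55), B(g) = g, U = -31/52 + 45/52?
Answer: -2686/55 ≈ -48.836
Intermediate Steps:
U = 7/26 (U = -31*1/52 + 45*(1/52) = -31/52 + 45/52 = 7/26 ≈ 0.26923)
b = 9/55 (b = -9*(-1/55) = 9/55 ≈ 0.16364)
L(a) = -a² (L(a) = -(a + a)²/4 = -4*a²/4 = -a²)
w(z) = 9/55
L(B(7)) + w(√(U - 15)) = -1*7² + 9/55 = -1*49 + 9/55 = -49 + 9/55 = -2686/55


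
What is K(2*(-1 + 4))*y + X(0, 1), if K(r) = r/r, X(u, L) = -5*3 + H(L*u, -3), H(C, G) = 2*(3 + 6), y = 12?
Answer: 15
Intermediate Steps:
H(C, G) = 18 (H(C, G) = 2*9 = 18)
X(u, L) = 3 (X(u, L) = -5*3 + 18 = -15 + 18 = 3)
K(r) = 1
K(2*(-1 + 4))*y + X(0, 1) = 1*12 + 3 = 12 + 3 = 15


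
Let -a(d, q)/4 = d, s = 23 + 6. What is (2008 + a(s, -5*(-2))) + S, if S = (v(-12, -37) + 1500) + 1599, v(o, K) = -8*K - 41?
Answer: 5246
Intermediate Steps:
v(o, K) = -41 - 8*K
s = 29
a(d, q) = -4*d
S = 3354 (S = ((-41 - 8*(-37)) + 1500) + 1599 = ((-41 + 296) + 1500) + 1599 = (255 + 1500) + 1599 = 1755 + 1599 = 3354)
(2008 + a(s, -5*(-2))) + S = (2008 - 4*29) + 3354 = (2008 - 116) + 3354 = 1892 + 3354 = 5246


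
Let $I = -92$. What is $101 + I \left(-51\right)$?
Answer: $4793$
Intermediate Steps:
$101 + I \left(-51\right) = 101 - -4692 = 101 + 4692 = 4793$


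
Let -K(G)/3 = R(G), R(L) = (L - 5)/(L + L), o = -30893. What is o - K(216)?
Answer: -4448381/144 ≈ -30892.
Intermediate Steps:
R(L) = (-5 + L)/(2*L) (R(L) = (-5 + L)/((2*L)) = (-5 + L)*(1/(2*L)) = (-5 + L)/(2*L))
K(G) = -3*(-5 + G)/(2*G)
o - K(216) = -30893 - 3*(5 - 1*216)/(2*216) = -30893 - 3*(5 - 216)/(2*216) = -30893 - 3*(-211)/(2*216) = -30893 - 1*(-211/144) = -30893 + 211/144 = -4448381/144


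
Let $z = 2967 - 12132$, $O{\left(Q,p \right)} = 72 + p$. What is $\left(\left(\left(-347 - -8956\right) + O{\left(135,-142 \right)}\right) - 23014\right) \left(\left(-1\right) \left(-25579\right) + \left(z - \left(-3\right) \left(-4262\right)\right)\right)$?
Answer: $-52515300$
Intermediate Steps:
$z = -9165$ ($z = 2967 - 12132 = -9165$)
$\left(\left(\left(-347 - -8956\right) + O{\left(135,-142 \right)}\right) - 23014\right) \left(\left(-1\right) \left(-25579\right) + \left(z - \left(-3\right) \left(-4262\right)\right)\right) = \left(\left(\left(-347 - -8956\right) + \left(72 - 142\right)\right) - 23014\right) \left(\left(-1\right) \left(-25579\right) - \left(9165 - -12786\right)\right) = \left(\left(\left(-347 + 8956\right) - 70\right) - 23014\right) \left(25579 - 21951\right) = \left(\left(8609 - 70\right) - 23014\right) \left(25579 - 21951\right) = \left(8539 - 23014\right) \left(25579 - 21951\right) = \left(-14475\right) 3628 = -52515300$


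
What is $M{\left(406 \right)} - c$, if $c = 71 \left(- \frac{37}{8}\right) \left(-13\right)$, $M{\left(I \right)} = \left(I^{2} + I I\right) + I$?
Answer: $\frac{2606473}{8} \approx 3.2581 \cdot 10^{5}$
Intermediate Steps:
$M{\left(I \right)} = I + 2 I^{2}$ ($M{\left(I \right)} = \left(I^{2} + I^{2}\right) + I = 2 I^{2} + I = I + 2 I^{2}$)
$c = \frac{34151}{8}$ ($c = 71 \left(\left(-37\right) \frac{1}{8}\right) \left(-13\right) = 71 \left(- \frac{37}{8}\right) \left(-13\right) = \left(- \frac{2627}{8}\right) \left(-13\right) = \frac{34151}{8} \approx 4268.9$)
$M{\left(406 \right)} - c = 406 \left(1 + 2 \cdot 406\right) - \frac{34151}{8} = 406 \left(1 + 812\right) - \frac{34151}{8} = 406 \cdot 813 - \frac{34151}{8} = 330078 - \frac{34151}{8} = \frac{2606473}{8}$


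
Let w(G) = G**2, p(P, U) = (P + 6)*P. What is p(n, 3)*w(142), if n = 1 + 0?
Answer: 141148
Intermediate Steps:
n = 1
p(P, U) = P*(6 + P) (p(P, U) = (6 + P)*P = P*(6 + P))
p(n, 3)*w(142) = (1*(6 + 1))*142**2 = (1*7)*20164 = 7*20164 = 141148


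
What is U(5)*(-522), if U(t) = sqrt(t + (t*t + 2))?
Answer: -2088*sqrt(2) ≈ -2952.9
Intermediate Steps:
U(t) = sqrt(2 + t + t**2) (U(t) = sqrt(t + (t**2 + 2)) = sqrt(t + (2 + t**2)) = sqrt(2 + t + t**2))
U(5)*(-522) = sqrt(2 + 5 + 5**2)*(-522) = sqrt(2 + 5 + 25)*(-522) = sqrt(32)*(-522) = (4*sqrt(2))*(-522) = -2088*sqrt(2)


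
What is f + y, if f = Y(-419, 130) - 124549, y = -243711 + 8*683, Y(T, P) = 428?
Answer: -362368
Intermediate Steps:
y = -238247 (y = -243711 + 5464 = -238247)
f = -124121 (f = 428 - 124549 = -124121)
f + y = -124121 - 238247 = -362368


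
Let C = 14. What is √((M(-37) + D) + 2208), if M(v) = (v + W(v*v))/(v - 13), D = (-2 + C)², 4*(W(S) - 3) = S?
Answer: √938334/20 ≈ 48.434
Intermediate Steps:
W(S) = 3 + S/4
D = 144 (D = (-2 + 14)² = 12² = 144)
M(v) = (3 + v + v²/4)/(-13 + v) (M(v) = (v + (3 + (v*v)/4))/(v - 13) = (v + (3 + v²/4))/(-13 + v) = (3 + v + v²/4)/(-13 + v))
√((M(-37) + D) + 2208) = √(((3 - 37 + (¼)*(-37)²)/(-13 - 37) + 144) + 2208) = √(((3 - 37 + (¼)*1369)/(-50) + 144) + 2208) = √((-(3 - 37 + 1369/4)/50 + 144) + 2208) = √((-1/50*1233/4 + 144) + 2208) = √((-1233/200 + 144) + 2208) = √(27567/200 + 2208) = √(469167/200) = √938334/20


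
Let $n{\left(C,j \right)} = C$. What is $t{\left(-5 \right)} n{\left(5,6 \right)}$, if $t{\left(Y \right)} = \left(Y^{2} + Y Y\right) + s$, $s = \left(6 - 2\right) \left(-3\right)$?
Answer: $190$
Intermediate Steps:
$s = -12$ ($s = \left(6 - 2\right) \left(-3\right) = 4 \left(-3\right) = -12$)
$t{\left(Y \right)} = -12 + 2 Y^{2}$ ($t{\left(Y \right)} = \left(Y^{2} + Y Y\right) - 12 = \left(Y^{2} + Y^{2}\right) - 12 = 2 Y^{2} - 12 = -12 + 2 Y^{2}$)
$t{\left(-5 \right)} n{\left(5,6 \right)} = \left(-12 + 2 \left(-5\right)^{2}\right) 5 = \left(-12 + 2 \cdot 25\right) 5 = \left(-12 + 50\right) 5 = 38 \cdot 5 = 190$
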